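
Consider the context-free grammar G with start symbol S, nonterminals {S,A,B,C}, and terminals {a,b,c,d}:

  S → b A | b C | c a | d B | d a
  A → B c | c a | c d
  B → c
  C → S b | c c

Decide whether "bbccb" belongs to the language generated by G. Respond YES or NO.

CNF form of G:
  S -> T0 T1 | T2 B | T2 T1 | T3 A | T3 C
  A -> B T0 | T0 T1 | T0 T2
  B -> c
  C -> S T3 | T0 T0
  T0 -> c
  T1 -> a
  T2 -> d
  T3 -> b

CYK fill:
  [0..0]={T3}  "b"  orig:{}
  [1..1]={T3}  "b"  orig:{}
  [2..2]={B,T0}  "c"  orig:{B}
  [3..3]={B,T0}  "c"  orig:{B}
  [4..4]={T3}  "b"  orig:{}
  [0..1]=∅  "bb"
  [1..2]=∅  "bc"
  [2..3]={A,C}  "cc"
  [3..4]=∅  "cb"
  [0..2]=∅  "bbc"
  [1..3]={S}  "bcc"
  [2..4]=∅  "ccb"
  [0..3]=∅  "bbcc"
  [1..4]={C}  "bccb"
  [0..4]={S}  "bbccb"

S ∈ T[0,4] ⇒ YES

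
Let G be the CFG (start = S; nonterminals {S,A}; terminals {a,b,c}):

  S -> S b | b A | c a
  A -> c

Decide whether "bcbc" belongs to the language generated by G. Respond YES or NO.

CNF form of G:
  S -> S T0 | T0 A | T1 T2
  A -> c
  T0 -> b
  T1 -> c
  T2 -> a

CYK fill:
  [0..0]={T0}  "b"  orig:{}
  [1..1]={A,T1}  "c"  orig:{A}
  [2..2]={T0}  "b"  orig:{}
  [3..3]={A,T1}  "c"  orig:{A}
  [0..1]={S}  "bc"
  [1..2]=∅  "cb"
  [2..3]={S}  "bc"
  [0..2]={S}  "bcb"
  [1..3]=∅  "cbc"
  [0..3]=∅  "bcbc"

S ∉ T[0,3] ⇒ NO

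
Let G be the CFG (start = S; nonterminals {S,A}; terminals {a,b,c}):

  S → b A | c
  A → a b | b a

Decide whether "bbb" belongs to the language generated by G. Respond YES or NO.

CNF form of G:
  S -> T1 A | c
  A -> T0 T1 | T1 T0
  T0 -> a
  T1 -> b

Fill CYK table bottom-up:
  T[0,0] 'b' = {T1}  orig:{}
  T[1,1] 'b' = {T1}  orig:{}
  T[2,2] 'b' = {T1}  orig:{}
  T[0,1] 'bb' = ∅
  T[1,2] 'bb' = ∅
  T[0,2] 'bbb' = ∅

S ∉ T[0,2] ⇒ NO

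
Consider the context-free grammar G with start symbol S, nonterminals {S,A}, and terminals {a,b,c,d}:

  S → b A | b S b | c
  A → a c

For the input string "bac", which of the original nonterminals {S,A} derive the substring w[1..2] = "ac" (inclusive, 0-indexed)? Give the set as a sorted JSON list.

CNF form of G:
  S -> T2 A | T2 X3 | c
  A -> T0 T1
  T0 -> a
  T1 -> c
  T2 -> b
  X3 -> S T2

Fill CYK table bottom-up — only the sub-triangle for w[1..2]:
  T[1,1] 'a' = {T0}  orig:{}
  T[2,2] 'c' = {S,T1}  orig:{S}
  T[1,2] 'ac' = {A}

Original NTs in T[1,2] deriving "ac": ["A"]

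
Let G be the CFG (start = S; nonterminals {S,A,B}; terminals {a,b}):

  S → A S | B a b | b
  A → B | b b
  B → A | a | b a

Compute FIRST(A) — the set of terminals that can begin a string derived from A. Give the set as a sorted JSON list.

FIRST sets, iterate to fixpoint:
iter 1:
  A via A→b b: +{b}
  B via B→A: +{b}
  B via B→a: +{a}
  S via S→A S: +{b}
  S via S→B a b: +{a}
  FIRST(S)={a,b}  FIRST(A)={b}  FIRST(B)={a,b}
iter 2:
  A via A→B: +{a}
  FIRST(S)={a,b}  FIRST(A)={a,b}  FIRST(B)={a,b}
iter 3: done
  FIRST(S)={a,b}  FIRST(A)={a,b}  FIRST(B)={a,b}

FIRST(A) = ["a", "b"]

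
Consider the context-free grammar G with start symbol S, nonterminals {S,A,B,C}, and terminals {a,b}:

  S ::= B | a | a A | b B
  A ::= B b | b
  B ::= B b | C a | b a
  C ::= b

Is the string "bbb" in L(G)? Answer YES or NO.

CNF form of G:
  S -> B T0 | C T1 | T0 B | T0 T1 | T1 A | a
  A -> B T0 | b
  B -> B T0 | C T1 | T0 T1
  C -> b
  T0 -> b
  T1 -> a

Fill CYK table bottom-up:
  cell(0,0) b: {A,C,T0}  orig:{A,C}
  cell(1,1) b: {A,C,T0}  orig:{A,C}
  cell(2,2) b: {A,C,T0}  orig:{A,C}
  cell(0,1) bb: ∅
  cell(1,2) bb: ∅
  cell(0,2) bbb: ∅

S ∉ T[0,2] ⇒ NO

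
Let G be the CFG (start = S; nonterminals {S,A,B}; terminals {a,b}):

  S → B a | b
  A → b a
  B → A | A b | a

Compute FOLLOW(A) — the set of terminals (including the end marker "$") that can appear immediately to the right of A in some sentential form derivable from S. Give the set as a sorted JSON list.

FIRST sets, iterate to fixpoint:
round 1:
  A via A→b a: +{b}
  B via B→A: +{b}
  B via B→a: +{a}
  S via S→B a: +{a,b}
  FIRST(S)={a,b}  FIRST(A)={b}  FIRST(B)={a,b}
round 2: done
  FIRST(S)={a,b}  FIRST(A)={b}  FIRST(B)={a,b}

FOLLOW sets:
initialize: $ ∈ FOLLOW(S)
iter 1:
  B→A b: FOLLOW(A) ⊇ FIRST(b) = {b}; new: +{b}
  S→B a: FOLLOW(B) ⊇ FIRST(a) = {a}; new: +{a}
  FOLLOW(S)={$}  FOLLOW(A)={b}  FOLLOW(B)={a}
iter 2:
  B→A: FOLLOW(A) ⊇ FOLLOW(B) ⊇ {a}; new: +{a}
  FOLLOW(S)={$}  FOLLOW(A)={a,b}  FOLLOW(B)={a}
iter 3: (no change)
  FOLLOW(S)={$}  FOLLOW(A)={a,b}  FOLLOW(B)={a}

FOLLOW(A) = ["a", "b"]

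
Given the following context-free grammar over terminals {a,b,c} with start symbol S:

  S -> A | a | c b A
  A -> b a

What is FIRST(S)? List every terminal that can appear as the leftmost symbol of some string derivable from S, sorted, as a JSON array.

FIRST sets, iterate to fixpoint:
[1]
  A via A→b a: +{b}
  S via S→A: +{b}
  S via S→a: +{a}
  S via S→c b A: +{c}
  S: {a,b,c}  A: {b}
[2] — fixpoint
  S: {a,b,c}  A: {b}

FIRST(S) = ["a", "b", "c"]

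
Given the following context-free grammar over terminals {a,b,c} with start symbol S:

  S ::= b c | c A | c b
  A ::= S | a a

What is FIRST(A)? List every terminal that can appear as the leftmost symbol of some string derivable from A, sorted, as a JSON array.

FIRST iteration:
pass 1:
  A via A→a a: +{a}
  S via S→b c: +{b}
  S via S→c A: +{c}
  FIRST[S]={b,c}  FIRST[A]={a}
pass 2:
  A via A→S: +{b,c}
  FIRST[S]={b,c}  FIRST[A]={a,b,c}
pass 3: (stable)
  FIRST[S]={b,c}  FIRST[A]={a,b,c}

FIRST(A) = ["a", "b", "c"]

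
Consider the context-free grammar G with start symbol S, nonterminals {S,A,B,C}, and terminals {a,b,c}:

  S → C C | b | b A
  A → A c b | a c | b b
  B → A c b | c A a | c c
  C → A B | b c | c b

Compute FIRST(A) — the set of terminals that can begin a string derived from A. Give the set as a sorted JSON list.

FIRST iteration:
iter 1:
  A via A→a c: +{a}
  A via A→b b: +{b}
  B via B→A c b: +{a,b}
  B via B→c A a: +{c}
  C via C→A B: +{a,b}
  C via C→c b: +{c}
  S via S→C C: +{a,b,c}
  FIRST(S)={a,b,c}  FIRST(A)={a,b}  FIRST(B)={a,b,c}  FIRST(C)={a,b,c}
iter 2: (no change)
  FIRST(S)={a,b,c}  FIRST(A)={a,b}  FIRST(B)={a,b,c}  FIRST(C)={a,b,c}

FIRST(A) = ["a", "b"]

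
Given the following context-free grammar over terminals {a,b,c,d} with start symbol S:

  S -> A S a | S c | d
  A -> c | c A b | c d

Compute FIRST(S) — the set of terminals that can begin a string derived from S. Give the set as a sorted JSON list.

FIRST iteration:
iter 1:
  A via A→c: +{c}
  S via S→A S a: +{c}
  S via S→d: +{d}
  FIRST[S]={c,d}  FIRST[A]={c}
iter 2: (stable)
  FIRST[S]={c,d}  FIRST[A]={c}

FIRST(S) = ["c", "d"]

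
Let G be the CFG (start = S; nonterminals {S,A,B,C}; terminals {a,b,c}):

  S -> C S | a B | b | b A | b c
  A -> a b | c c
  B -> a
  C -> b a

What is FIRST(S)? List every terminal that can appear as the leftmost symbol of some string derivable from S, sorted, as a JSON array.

FIRST sets, iterate to fixpoint:
iter 1:
  A via A→a b: +{a}
  A via A→c c: +{c}
  B via B→a: +{a}
  C via C→b a: +{b}
  S via S→C S: +{b}
  S via S→a B: +{a}
  FIRST(S)={a,b}  FIRST(A)={a,c}  FIRST(B)={a}  FIRST(C)={b}
iter 2: — fixpoint
  FIRST(S)={a,b}  FIRST(A)={a,c}  FIRST(B)={a}  FIRST(C)={b}

FIRST(S) = ["a", "b"]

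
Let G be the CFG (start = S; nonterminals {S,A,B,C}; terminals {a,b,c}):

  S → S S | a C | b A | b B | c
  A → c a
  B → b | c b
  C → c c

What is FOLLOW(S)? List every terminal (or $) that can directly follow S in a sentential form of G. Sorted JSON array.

FIRST iteration:
pass 1:
  A via A→c a: +{c}
  B via B→b: +{b}
  B via B→c b: +{c}
  C via C→c c: +{c}
  S via S→a C: +{a}
  S via S→b A: +{b}
  S via S→c: +{c}
  FIRST[S]={a,b,c}  FIRST[A]={c}  FIRST[B]={b,c}  FIRST[C]={c}
pass 2: done
  FIRST[S]={a,b,c}  FIRST[A]={c}  FIRST[B]={b,c}  FIRST[C]={c}

FOLLOW sets:
FOLLOW(S) := {$}
[1]
  S→S S: FOLLOW(S) ⊇ FIRST(S) = {a,b,c}; new: +{a,b,c}
  S→a C: FOLLOW(C) ⊇ FOLLOW(S) ⊇ {$,a,b,c}; new: +{$,a,b,c}
  S→b A: FOLLOW(A) ⊇ FOLLOW(S) ⊇ {$,a,b,c}; new: +{$,a,b,c}
  S→b B: FOLLOW(B) ⊇ FOLLOW(S) ⊇ {$,a,b,c}; new: +{$,a,b,c}
  S: {$,a,b,c}  A: {$,a,b,c}  B: {$,a,b,c}  C: {$,a,b,c}
[2] — fixpoint
  S: {$,a,b,c}  A: {$,a,b,c}  B: {$,a,b,c}  C: {$,a,b,c}

FOLLOW(S) = ["$", "a", "b", "c"]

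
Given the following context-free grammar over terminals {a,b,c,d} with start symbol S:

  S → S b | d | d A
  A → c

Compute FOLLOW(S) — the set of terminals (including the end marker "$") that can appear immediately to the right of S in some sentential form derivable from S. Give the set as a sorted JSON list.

FIRST sets, iterate to fixpoint:
iter 1:
  A via A→c: +{c}
  S via S→d: +{d}
  FIRST(S)={d}  FIRST(A)={c}
iter 2: (no change)
  FIRST(S)={d}  FIRST(A)={c}

FOLLOW sets:
FOLLOW(S) := {$}
[1]
  S→S b: FOLLOW(S) ⊇ FIRST(b) = {b}; new: +{b}
  S→d A: FOLLOW(A) ⊇ FOLLOW(S) ⊇ {$,b}; new: +{$,b}
  FOLLOW(S)={$,b}  FOLLOW(A)={$,b}
[2] (no change)
  FOLLOW(S)={$,b}  FOLLOW(A)={$,b}

FOLLOW(S) = ["$", "b"]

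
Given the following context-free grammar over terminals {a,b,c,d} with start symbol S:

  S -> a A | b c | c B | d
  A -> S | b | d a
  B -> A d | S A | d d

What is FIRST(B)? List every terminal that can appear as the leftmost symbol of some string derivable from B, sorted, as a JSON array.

Compute FIRST by fixpoint:
pass 1:
  A via A→b: +{b}
  A via A→d a: +{d}
  B via B→A d: +{b,d}
  S via S→a A: +{a}
  S via S→b c: +{b}
  S via S→c B: +{c}
  S via S→d: +{d}
  FIRST[S]={a,b,c,d}  FIRST[A]={b,d}  FIRST[B]={b,d}
pass 2:
  A via A→S: +{a,c}
  B via B→A d: +{a,c}
  FIRST[S]={a,b,c,d}  FIRST[A]={a,b,c,d}  FIRST[B]={a,b,c,d}
pass 3: (stable)
  FIRST[S]={a,b,c,d}  FIRST[A]={a,b,c,d}  FIRST[B]={a,b,c,d}

FIRST(B) = ["a", "b", "c", "d"]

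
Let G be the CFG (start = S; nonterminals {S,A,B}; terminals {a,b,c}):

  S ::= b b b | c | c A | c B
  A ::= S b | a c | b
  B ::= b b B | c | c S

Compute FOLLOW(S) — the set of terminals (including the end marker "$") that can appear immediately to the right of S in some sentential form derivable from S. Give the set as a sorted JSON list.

FIRST iteration:
iter 1:
  A via A→a c: +{a}
  A via A→b: +{b}
  B via B→b b B: +{b}
  B via B→c: +{c}
  S via S→b b b: +{b}
  S via S→c: +{c}
  S: {b,c}  A: {a,b}  B: {b,c}
iter 2:
  A via A→S b: +{c}
  S: {b,c}  A: {a,b,c}  B: {b,c}
iter 3: (stable)
  S: {b,c}  A: {a,b,c}  B: {b,c}

FOLLOW sets:
seed FOLLOW(S) with $
iter 1:
  A→S b: FOLLOW(S) ⊇ FIRST(b) = {b}; new: +{b}
  S→c A: FOLLOW(A) ⊇ FOLLOW(S) ⊇ {$,b}; new: +{$,b}
  S→c B: FOLLOW(B) ⊇ FOLLOW(S) ⊇ {$,b}; new: +{$,b}
  S: {$,b}  A: {$,b}  B: {$,b}
iter 2: done
  S: {$,b}  A: {$,b}  B: {$,b}

FOLLOW(S) = ["$", "b"]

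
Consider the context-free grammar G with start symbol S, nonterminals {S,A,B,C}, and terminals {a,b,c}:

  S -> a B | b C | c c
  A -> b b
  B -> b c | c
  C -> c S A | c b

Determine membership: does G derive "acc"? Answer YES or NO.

Convert to CNF:
  S -> T0 C | T1 T1 | T2 B
  A -> T0 T0
  B -> T0 T1 | c
  C -> T1 T0 | T1 X3
  T0 -> b
  T1 -> c
  T2 -> a
  X3 -> S A

CYK table (by increasing span):
  T[0,0] 'a' = {T2}  orig:{}
  T[1,1] 'c' = {B,T1}  orig:{B}
  T[2,2] 'c' = {B,T1}  orig:{B}
  T[0,1] 'ac' = {S}
  T[1,2] 'cc' = {S}
  T[0,2] 'acc' = ∅

S ∉ T[0,2] ⇒ NO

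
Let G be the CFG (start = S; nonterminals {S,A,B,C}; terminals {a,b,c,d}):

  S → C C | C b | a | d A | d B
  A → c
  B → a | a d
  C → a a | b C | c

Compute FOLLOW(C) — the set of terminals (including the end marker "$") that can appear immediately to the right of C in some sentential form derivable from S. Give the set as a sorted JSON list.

Compute FIRST by fixpoint:
[1]
  A via A→c: +{c}
  B via B→a: +{a}
  C via C→a a: +{a}
  C via C→b C: +{b}
  C via C→c: +{c}
  S via S→C C: +{a,b,c}
  S via S→d A: +{d}
  FIRST[S]={a,b,c,d}  FIRST[A]={c}  FIRST[B]={a}  FIRST[C]={a,b,c}
[2] (stable)
  FIRST[S]={a,b,c,d}  FIRST[A]={c}  FIRST[B]={a}  FIRST[C]={a,b,c}

Compute FOLLOW by fixpoint:
FOLLOW(S) := {$}
round 1:
  S→C C: FOLLOW(C) ⊇ FIRST(C) = {a,b,c}; new: +{a,b,c}
  S→C C: FOLLOW(C) ⊇ FOLLOW(S) ⊇ {$}; new: +{$}
  S→d A: FOLLOW(A) ⊇ FOLLOW(S) ⊇ {$}; new: +{$}
  S→d B: FOLLOW(B) ⊇ FOLLOW(S) ⊇ {$}; new: +{$}
  S: {$}  A: {$}  B: {$}  C: {$,a,b,c}
round 2: (no change)
  S: {$}  A: {$}  B: {$}  C: {$,a,b,c}

FOLLOW(C) = ["$", "a", "b", "c"]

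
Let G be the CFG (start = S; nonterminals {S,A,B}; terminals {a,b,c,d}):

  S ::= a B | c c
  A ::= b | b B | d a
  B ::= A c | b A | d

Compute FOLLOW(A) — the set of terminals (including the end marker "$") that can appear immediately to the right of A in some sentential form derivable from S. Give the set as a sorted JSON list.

FIRST sets, iterate to fixpoint:
iter 1:
  A via A→b: +{b}
  A via A→d a: +{d}
  B via B→A c: +{b,d}
  S via S→a B: +{a}
  S via S→c c: +{c}
  FIRST[S]={a,c}  FIRST[A]={b,d}  FIRST[B]={b,d}
iter 2: (no change)
  FIRST[S]={a,c}  FIRST[A]={b,d}  FIRST[B]={b,d}

FOLLOW sets:
FOLLOW(S) := {$}
[1]
  B→A c: FOLLOW(A) ⊇ FIRST(c) = {c}; new: +{c}
  S→a B: FOLLOW(B) ⊇ FOLLOW(S) ⊇ {$}; new: +{$}
  S: {$}  A: {c}  B: {$}
[2]
  A→b B: FOLLOW(B) ⊇ FOLLOW(A) ⊇ {c}; new: +{c}
  B→b A: FOLLOW(A) ⊇ FOLLOW(B) ⊇ {$,c}; new: +{$}
  S: {$}  A: {$,c}  B: {$,c}
[3] — fixpoint
  S: {$}  A: {$,c}  B: {$,c}

FOLLOW(A) = ["$", "c"]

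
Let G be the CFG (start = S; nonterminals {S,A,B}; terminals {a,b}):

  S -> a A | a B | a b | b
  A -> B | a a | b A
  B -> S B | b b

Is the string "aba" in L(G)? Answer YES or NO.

CNF form of G:
  S -> T0 A | T0 B | T0 T1 | b
  A -> S B | T0 T0 | T1 A | T1 T1
  B -> S B | T1 T1
  T0 -> a
  T1 -> b

CYK fill:
  [0..0]={T0}  "a"  orig:{}
  [1..1]={S,T1}  "b"  orig:{S}
  [2..2]={T0}  "a"  orig:{}
  [0..1]={S}  "ab"
  [1..2]=∅  "ba"
  [0..2]=∅  "aba"

S ∉ T[0,2] ⇒ NO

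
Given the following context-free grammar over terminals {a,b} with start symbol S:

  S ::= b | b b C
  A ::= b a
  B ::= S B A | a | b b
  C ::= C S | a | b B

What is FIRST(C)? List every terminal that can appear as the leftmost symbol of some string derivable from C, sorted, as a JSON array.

Compute FIRST by fixpoint:
pass 1:
  A via A→b a: +{b}
  B via B→a: +{a}
  B via B→b b: +{b}
  C via C→a: +{a}
  C via C→b B: +{b}
  S via S→b: +{b}
  S: {b}  A: {b}  B: {a,b}  C: {a,b}
pass 2: done
  S: {b}  A: {b}  B: {a,b}  C: {a,b}

FIRST(C) = ["a", "b"]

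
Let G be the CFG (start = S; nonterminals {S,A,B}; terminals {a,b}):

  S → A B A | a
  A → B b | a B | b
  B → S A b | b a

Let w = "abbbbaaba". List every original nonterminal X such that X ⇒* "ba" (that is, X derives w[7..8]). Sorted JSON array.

CNF form of G:
  S -> A X3 | a
  A -> B T0 | T1 B | b
  B -> S X2 | T0 T1
  T0 -> b
  T1 -> a
  X2 -> A T0
  X3 -> B A

Fill CYK table bottom-up (cells [i..j] with 7 ≤ i ≤ j ≤ 8 only):
  T[7,7] 'b' = {A,T0}  orig:{A}
  T[8,8] 'a' = {S,T1}  orig:{S}
  T[7,8] 'ba' = {B}

Original NTs in T[7,8] deriving "ba": ["B"]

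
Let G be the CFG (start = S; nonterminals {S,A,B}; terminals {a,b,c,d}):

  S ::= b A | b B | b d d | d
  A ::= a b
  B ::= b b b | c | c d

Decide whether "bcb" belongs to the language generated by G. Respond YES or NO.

CNF form of G:
  S -> T1 A | T1 B | T1 X5 | d
  A -> T0 T1
  B -> T1 X4 | T2 T3 | c
  T0 -> a
  T1 -> b
  T2 -> c
  T3 -> d
  X4 -> T1 T1
  X5 -> T3 T3

Fill CYK table bottom-up:
  cell(0,0) b: {T1}  orig:{}
  cell(1,1) c: {B,T2}  orig:{B}
  cell(2,2) b: {T1}  orig:{}
  cell(0,1) bc: {S}
  cell(1,2) cb: ∅
  cell(0,2) bcb: ∅

S ∉ T[0,2] ⇒ NO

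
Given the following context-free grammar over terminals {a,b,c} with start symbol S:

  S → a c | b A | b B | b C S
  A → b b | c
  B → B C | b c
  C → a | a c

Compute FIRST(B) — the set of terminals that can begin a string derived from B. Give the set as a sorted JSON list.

Compute FIRST by fixpoint:
pass 1:
  A via A→b b: +{b}
  A via A→c: +{c}
  B via B→b c: +{b}
  C via C→a: +{a}
  S via S→a c: +{a}
  S via S→b A: +{b}
  FIRST(S)={a,b}  FIRST(A)={b,c}  FIRST(B)={b}  FIRST(C)={a}
pass 2: (stable)
  FIRST(S)={a,b}  FIRST(A)={b,c}  FIRST(B)={b}  FIRST(C)={a}

FIRST(B) = ["b"]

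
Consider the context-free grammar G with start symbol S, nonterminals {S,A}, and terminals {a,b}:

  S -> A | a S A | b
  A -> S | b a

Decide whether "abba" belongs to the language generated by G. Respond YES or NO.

CNF form of G:
  S -> T0 X3 | T1 T0 | b
  A -> T0 X2 | T1 T0 | b
  T0 -> a
  T1 -> b
  X2 -> S A
  X3 -> S A

CYK table (by increasing span):
  cell(0,0) a: {T0}  orig:{}
  cell(1,1) b: {A,S,T1}  orig:{A,S}
  cell(2,2) b: {A,S,T1}  orig:{A,S}
  cell(3,3) a: {T0}  orig:{}
  cell(0,1) ab: ∅
  cell(1,2) bb: {X2,X3}  orig:{}
  cell(2,3) ba: {A,S}
  cell(0,2) abb: {A,S}
  cell(1,3) bba: {X2,X3}  orig:{}
  cell(0,3) abba: {A,S}

S ∈ T[0,3] ⇒ YES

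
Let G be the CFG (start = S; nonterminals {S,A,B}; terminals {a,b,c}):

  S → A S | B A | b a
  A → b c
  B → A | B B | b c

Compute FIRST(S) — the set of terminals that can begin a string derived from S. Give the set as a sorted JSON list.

FIRST iteration:
[1]
  A via A→b c: +{b}
  B via B→A: +{b}
  S via S→A S: +{b}
  FIRST(S)={b}  FIRST(A)={b}  FIRST(B)={b}
[2] (no change)
  FIRST(S)={b}  FIRST(A)={b}  FIRST(B)={b}

FIRST(S) = ["b"]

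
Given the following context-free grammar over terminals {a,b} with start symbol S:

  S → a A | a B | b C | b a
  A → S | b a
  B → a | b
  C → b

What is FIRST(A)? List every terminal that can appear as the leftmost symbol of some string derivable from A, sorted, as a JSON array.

FIRST iteration:
[1]
  A via A→b a: +{b}
  B via B→a: +{a}
  B via B→b: +{b}
  C via C→b: +{b}
  S via S→a A: +{a}
  S via S→b C: +{b}
  FIRST(S)={a,b}  FIRST(A)={b}  FIRST(B)={a,b}  FIRST(C)={b}
[2]
  A via A→S: +{a}
  FIRST(S)={a,b}  FIRST(A)={a,b}  FIRST(B)={a,b}  FIRST(C)={b}
[3] (no change)
  FIRST(S)={a,b}  FIRST(A)={a,b}  FIRST(B)={a,b}  FIRST(C)={b}

FIRST(A) = ["a", "b"]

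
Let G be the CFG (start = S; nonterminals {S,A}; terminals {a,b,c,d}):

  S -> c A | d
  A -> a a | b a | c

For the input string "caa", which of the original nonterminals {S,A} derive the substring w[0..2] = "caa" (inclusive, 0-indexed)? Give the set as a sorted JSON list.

Convert to CNF:
  S -> T2 A | d
  A -> T0 T0 | T1 T0 | c
  T0 -> a
  T1 -> b
  T2 -> c

CYK fill, restricted to cells inside w[0..2]:
  [0..0]={A,T2}  "c"  orig:{A}
  [1..1]={T0}  "a"  orig:{}
  [2..2]={T0}  "a"  orig:{}
  [0..1]=∅  "ca"
  [1..2]={A}  "aa"
  [0..2]={S}  "caa"

Original NTs in T[0,2] deriving "caa": ["S"]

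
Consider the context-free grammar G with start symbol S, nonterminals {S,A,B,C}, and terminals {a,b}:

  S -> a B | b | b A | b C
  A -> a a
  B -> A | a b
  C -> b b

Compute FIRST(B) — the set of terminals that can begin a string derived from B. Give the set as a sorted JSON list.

FIRST sets, iterate to fixpoint:
[1]
  A via A→a a: +{a}
  B via B→A: +{a}
  C via C→b b: +{b}
  S via S→a B: +{a}
  S via S→b: +{b}
  S: {a,b}  A: {a}  B: {a}  C: {b}
[2] — fixpoint
  S: {a,b}  A: {a}  B: {a}  C: {b}

FIRST(B) = ["a"]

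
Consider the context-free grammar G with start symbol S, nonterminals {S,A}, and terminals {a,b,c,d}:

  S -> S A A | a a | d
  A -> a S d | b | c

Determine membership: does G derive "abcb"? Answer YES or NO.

CNF form of G:
  S -> S X3 | T0 T0 | d
  A -> T0 X2 | b | c
  T0 -> a
  T1 -> d
  X2 -> S T1
  X3 -> A A

CYK table (by increasing span):
  T[0,0] 'a' = {T0}  orig:{}
  T[1,1] 'b' = {A}
  T[2,2] 'c' = {A}
  T[3,3] 'b' = {A}
  T[0,1] 'ab' = ∅
  T[1,2] 'bc' = {X3}  orig:{}
  T[2,3] 'cb' = {X3}  orig:{}
  T[0,2] 'abc' = ∅
  T[1,3] 'bcb' = ∅
  T[0,3] 'abcb' = ∅

S ∉ T[0,3] ⇒ NO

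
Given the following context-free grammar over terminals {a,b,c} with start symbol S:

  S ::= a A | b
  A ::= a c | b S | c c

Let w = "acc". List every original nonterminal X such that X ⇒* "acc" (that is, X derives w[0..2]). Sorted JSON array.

Convert to CNF:
  S -> T0 A | b
  A -> T0 T1 | T1 T1 | T2 S
  T0 -> a
  T1 -> c
  T2 -> b

Fill CYK table bottom-up, restricted to cells inside w[0..2]:
  [0..0]={T0}  "a"  orig:{}
  [1..1]={T1}  "c"  orig:{}
  [2..2]={T1}  "c"  orig:{}
  [0..1]={A}  "ac"
  [1..2]={A}  "cc"
  [0..2]={S}  "acc"

Original NTs in T[0,2] deriving "acc": ["S"]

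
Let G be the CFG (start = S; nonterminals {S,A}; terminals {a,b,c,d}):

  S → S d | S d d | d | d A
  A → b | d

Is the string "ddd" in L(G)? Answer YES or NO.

Convert to CNF:
  S -> S T0 | S X1 | T0 A | d
  A -> b | d
  T0 -> d
  X1 -> T0 T0

CYK fill:
  cell(0,0) d: {A,S,T0}  orig:{A,S}
  cell(1,1) d: {A,S,T0}  orig:{A,S}
  cell(2,2) d: {A,S,T0}  orig:{A,S}
  cell(0,1) dd: {S,X1}  orig:{S}
  cell(1,2) dd: {S,X1}  orig:{S}
  cell(0,2) ddd: {S}

S ∈ T[0,2] ⇒ YES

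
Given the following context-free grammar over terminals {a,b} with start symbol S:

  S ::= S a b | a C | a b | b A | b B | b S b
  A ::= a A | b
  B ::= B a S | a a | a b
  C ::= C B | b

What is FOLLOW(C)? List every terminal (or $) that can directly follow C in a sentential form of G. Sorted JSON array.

FIRST iteration:
iter 1:
  A via A→a A: +{a}
  A via A→b: +{b}
  B via B→a a: +{a}
  C via C→b: +{b}
  S via S→a C: +{a}
  S via S→b A: +{b}
  FIRST(S)={a,b}  FIRST(A)={a,b}  FIRST(B)={a}  FIRST(C)={b}
iter 2: (stable)
  FIRST(S)={a,b}  FIRST(A)={a,b}  FIRST(B)={a}  FIRST(C)={b}

FOLLOW iteration:
seed FOLLOW(S) with $
pass 1:
  B→B a S: FOLLOW(B) ⊇ FIRST(a) = {a}; new: +{a}
  B→B a S: FOLLOW(S) ⊇ FOLLOW(B) ⊇ {a}; new: +{a}
  C→C B: FOLLOW(C) ⊇ FIRST(B) = {a}; new: +{a}
  S→a C: FOLLOW(C) ⊇ FOLLOW(S) ⊇ {$,a}; new: +{$}
  S→b A: FOLLOW(A) ⊇ FOLLOW(S) ⊇ {$,a}; new: +{$,a}
  S→b B: FOLLOW(B) ⊇ FOLLOW(S) ⊇ {$,a}; new: +{$}
  S→b S b: FOLLOW(S) ⊇ FIRST(b) = {b}; new: +{b}
  FOLLOW(S)={$,a,b}  FOLLOW(A)={$,a}  FOLLOW(B)={$,a}  FOLLOW(C)={$,a}
pass 2:
  S→a C: FOLLOW(C) ⊇ FOLLOW(S) ⊇ {$,a,b}; new: +{b}
  S→b A: FOLLOW(A) ⊇ FOLLOW(S) ⊇ {$,a,b}; new: +{b}
  S→b B: FOLLOW(B) ⊇ FOLLOW(S) ⊇ {$,a,b}; new: +{b}
  FOLLOW(S)={$,a,b}  FOLLOW(A)={$,a,b}  FOLLOW(B)={$,a,b}  FOLLOW(C)={$,a,b}
pass 3: — fixpoint
  FOLLOW(S)={$,a,b}  FOLLOW(A)={$,a,b}  FOLLOW(B)={$,a,b}  FOLLOW(C)={$,a,b}

FOLLOW(C) = ["$", "a", "b"]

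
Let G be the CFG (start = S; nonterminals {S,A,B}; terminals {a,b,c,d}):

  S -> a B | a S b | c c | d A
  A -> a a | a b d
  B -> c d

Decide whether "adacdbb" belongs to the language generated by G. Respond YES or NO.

Convert to CNF:
  S -> T0 B | T0 X5 | T2 A | T3 T3
  A -> T0 T0 | T0 X4
  B -> T3 T2
  T0 -> a
  T1 -> b
  T2 -> d
  T3 -> c
  X4 -> T1 T2
  X5 -> S T1

CYK table (by increasing span):
  cell(0,0) a: {T0}  orig:{}
  cell(1,1) d: {T2}  orig:{}
  cell(2,2) a: {T0}  orig:{}
  cell(3,3) c: {T3}  orig:{}
  cell(4,4) d: {T2}  orig:{}
  cell(5,5) b: {T1}  orig:{}
  cell(6,6) b: {T1}  orig:{}
  cell(0,1) ad: ∅
  cell(1,2) da: ∅
  cell(2,3) ac: ∅
  cell(3,4) cd: {B}
  cell(4,5) db: ∅
  cell(5,6) bb: ∅
  cell(0,2) ada: ∅
  cell(1,3) dac: ∅
  cell(2,4) acd: {S}
  cell(3,5) cdb: ∅
  cell(4,6) dbb: ∅
  cell(0,3) adac: ∅
  cell(1,4) dacd: ∅
  cell(2,5) acdb: {X5}  orig:{}
  cell(3,6) cdbb: ∅
  cell(0,4) adacd: ∅
  cell(1,5) dacdb: ∅
  cell(2,6) acdbb: ∅
  cell(0,5) adacdb: ∅
  cell(1,6) dacdbb: ∅
  cell(0,6) adacdbb: ∅

S ∉ T[0,6] ⇒ NO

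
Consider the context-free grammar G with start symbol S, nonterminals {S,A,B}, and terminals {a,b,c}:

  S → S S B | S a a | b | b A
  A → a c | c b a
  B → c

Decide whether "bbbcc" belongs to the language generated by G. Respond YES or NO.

Convert to CNF:
  S -> S X4 | S X5 | T2 A | b
  A -> T0 T1 | T1 X3
  B -> c
  T0 -> a
  T1 -> c
  T2 -> b
  X3 -> T2 T0
  X4 -> S B
  X5 -> T0 T0

CYK table (by increasing span):
  cell(0,0) b: {S,T2}  orig:{S}
  cell(1,1) b: {S,T2}  orig:{S}
  cell(2,2) b: {S,T2}  orig:{S}
  cell(3,3) c: {B,T1}  orig:{B}
  cell(4,4) c: {B,T1}  orig:{B}
  cell(0,1) bb: ∅
  cell(1,2) bb: ∅
  cell(2,3) bc: {X4}  orig:{}
  cell(3,4) cc: ∅
  cell(0,2) bbb: ∅
  cell(1,3) bbc: {S}
  cell(2,4) bcc: ∅
  cell(0,3) bbbc: ∅
  cell(1,4) bbcc: {X4}  orig:{}
  cell(0,4) bbbcc: {S}

S ∈ T[0,4] ⇒ YES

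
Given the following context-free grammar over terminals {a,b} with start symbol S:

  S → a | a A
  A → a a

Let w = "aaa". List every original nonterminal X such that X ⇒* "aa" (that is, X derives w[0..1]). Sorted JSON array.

CNF form of G:
  S -> T0 A | a
  A -> T0 T0
  T0 -> a

CYK fill (cells [i..j] with 0 ≤ i ≤ j ≤ 1 only):
  [0..0]={S,T0}  "a"  orig:{S}
  [1..1]={S,T0}  "a"  orig:{S}
  [0..1]={A}  "aa"

Original NTs in T[0,1] deriving "aa": ["A"]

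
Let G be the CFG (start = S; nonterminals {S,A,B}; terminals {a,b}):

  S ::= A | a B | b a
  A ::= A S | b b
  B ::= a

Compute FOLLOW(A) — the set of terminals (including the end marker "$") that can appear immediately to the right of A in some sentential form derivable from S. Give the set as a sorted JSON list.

FIRST sets, iterate to fixpoint:
pass 1:
  A via A→b b: +{b}
  B via B→a: +{a}
  S via S→A: +{b}
  S via S→a B: +{a}
  S: {a,b}  A: {b}  B: {a}
pass 2: done
  S: {a,b}  A: {b}  B: {a}

FOLLOW sets:
seed FOLLOW(S) with $
round 1:
  A→A S: FOLLOW(A) ⊇ FIRST(S) = {a,b}; new: +{a,b}
  A→A S: FOLLOW(S) ⊇ FOLLOW(A) ⊇ {a,b}; new: +{a,b}
  S→A: FOLLOW(A) ⊇ FOLLOW(S) ⊇ {$,a,b}; new: +{$}
  S→a B: FOLLOW(B) ⊇ FOLLOW(S) ⊇ {$,a,b}; new: +{$,a,b}
  FOLLOW[S]={$,a,b}  FOLLOW[A]={$,a,b}  FOLLOW[B]={$,a,b}
round 2: done
  FOLLOW[S]={$,a,b}  FOLLOW[A]={$,a,b}  FOLLOW[B]={$,a,b}

FOLLOW(A) = ["$", "a", "b"]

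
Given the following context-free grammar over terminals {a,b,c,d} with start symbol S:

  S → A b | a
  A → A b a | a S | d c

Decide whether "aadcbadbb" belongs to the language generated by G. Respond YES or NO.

Convert to CNF:
  S -> A T0 | a
  A -> A X4 | T1 S | T2 T3
  T0 -> b
  T1 -> a
  T2 -> d
  T3 -> c
  X4 -> T0 T1

CYK fill:
  T[0,0] 'a' = {S,T1}  orig:{S}
  T[1,1] 'a' = {S,T1}  orig:{S}
  T[2,2] 'd' = {T2}  orig:{}
  T[3,3] 'c' = {T3}  orig:{}
  T[4,4] 'b' = {T0}  orig:{}
  T[5,5] 'a' = {S,T1}  orig:{S}
  T[6,6] 'd' = {T2}  orig:{}
  T[7,7] 'b' = {T0}  orig:{}
  T[8,8] 'b' = {T0}  orig:{}
  T[0,1] 'aa' = {A}
  T[1,2] 'ad' = ∅
  T[2,3] 'dc' = {A}
  T[3,4] 'cb' = ∅
  T[4,5] 'ba' = {X4}  orig:{}
  T[5,6] 'ad' = ∅
  T[6,7] 'db' = ∅
  T[7,8] 'bb' = ∅
  T[0,2] 'aad' = ∅
  T[1,3] 'adc' = ∅
  T[2,4] 'dcb' = {S}
  T[3,5] 'cba' = ∅
  T[4,6] 'bad' = ∅
  T[5,7] 'adb' = ∅
  T[6,8] 'dbb' = ∅
  T[0,3] 'aadc' = ∅
  T[1,4] 'adcb' = {A}
  T[2,5] 'dcba' = {A}
  T[3,6] 'cbad' = ∅
  T[4,7] 'badb' = ∅
  T[5,8] 'adbb' = ∅
  T[0,4] 'aadcb' = ∅
  T[1,5] 'adcba' = ∅
  T[2,6] 'dcbad' = ∅
  T[3,7] 'cbadb' = ∅
  T[4,8] 'badbb' = ∅
  T[0,5] 'aadcba' = ∅
  T[1,6] 'adcbad' = ∅
  T[2,7] 'dcbadb' = ∅
  T[3,8] 'cbadbb' = ∅
  T[0,6] 'aadcbad' = ∅
  T[1,7] 'adcbadb' = ∅
  T[2,8] 'dcbadbb' = ∅
  T[0,7] 'aadcbadb' = ∅
  T[1,8] 'adcbadbb' = ∅
  T[0,8] 'aadcbadbb' = ∅

S ∉ T[0,8] ⇒ NO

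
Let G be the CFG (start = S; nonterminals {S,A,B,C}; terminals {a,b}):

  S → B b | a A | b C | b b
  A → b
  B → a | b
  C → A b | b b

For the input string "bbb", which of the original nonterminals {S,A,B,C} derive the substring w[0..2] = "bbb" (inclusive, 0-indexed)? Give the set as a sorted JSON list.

CNF form of G:
  S -> B T0 | T0 C | T0 T0 | T1 A
  A -> b
  B -> a | b
  C -> A T0 | T0 T0
  T0 -> b
  T1 -> a

CYK table (by increasing span) — only the sub-triangle for w[0..2]:
  cell(0,0) b: {A,B,T0}  orig:{A,B}
  cell(1,1) b: {A,B,T0}  orig:{A,B}
  cell(2,2) b: {A,B,T0}  orig:{A,B}
  cell(0,1) bb: {C,S}
  cell(1,2) bb: {C,S}
  cell(0,2) bbb: {S}

Original NTs in T[0,2] deriving "bbb": ["S"]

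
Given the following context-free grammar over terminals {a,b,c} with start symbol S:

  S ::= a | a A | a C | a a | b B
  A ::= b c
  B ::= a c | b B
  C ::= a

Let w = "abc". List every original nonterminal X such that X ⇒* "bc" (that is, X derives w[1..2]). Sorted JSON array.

Convert to CNF:
  S -> T0 B | T2 A | T2 C | T2 T2 | a
  A -> T0 T1
  B -> T0 B | T2 T1
  C -> a
  T0 -> b
  T1 -> c
  T2 -> a

Fill CYK table bottom-up (cells [i..j] with 1 ≤ i ≤ j ≤ 2 only):
  cell(1,1) b: {T0}  orig:{}
  cell(2,2) c: {T1}  orig:{}
  cell(1,2) bc: {A}

Original NTs in T[1,2] deriving "bc": ["A"]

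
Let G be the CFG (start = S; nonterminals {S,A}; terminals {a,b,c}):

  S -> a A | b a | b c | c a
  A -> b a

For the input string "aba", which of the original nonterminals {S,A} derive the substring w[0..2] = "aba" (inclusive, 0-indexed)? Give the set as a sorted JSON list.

CNF form of G:
  S -> T0 T1 | T0 T2 | T1 A | T2 T1
  A -> T0 T1
  T0 -> b
  T1 -> a
  T2 -> c

CYK table (by increasing span) — only the sub-triangle for w[0..2]:
  cell(0,0) a: {T1}  orig:{}
  cell(1,1) b: {T0}  orig:{}
  cell(2,2) a: {T1}  orig:{}
  cell(0,1) ab: ∅
  cell(1,2) ba: {A,S}
  cell(0,2) aba: {S}

Original NTs in T[0,2] deriving "aba": ["S"]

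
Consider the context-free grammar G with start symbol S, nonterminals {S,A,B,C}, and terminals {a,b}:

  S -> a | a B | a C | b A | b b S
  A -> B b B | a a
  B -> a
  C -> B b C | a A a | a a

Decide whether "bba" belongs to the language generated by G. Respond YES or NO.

Convert to CNF:
  S -> T0 A | T0 X5 | T1 B | T1 C | a
  A -> B X2 | T1 T1
  B -> a
  C -> B X3 | T1 T1 | T1 X4
  T0 -> b
  T1 -> a
  X2 -> T0 B
  X3 -> T0 C
  X4 -> A T1
  X5 -> T0 S

CYK fill:
  T[0,0] 'b' = {T0}  orig:{}
  T[1,1] 'b' = {T0}  orig:{}
  T[2,2] 'a' = {B,S,T1}  orig:{B,S}
  T[0,1] 'bb' = ∅
  T[1,2] 'ba' = {X2,X5}  orig:{}
  T[0,2] 'bba' = {S}

S ∈ T[0,2] ⇒ YES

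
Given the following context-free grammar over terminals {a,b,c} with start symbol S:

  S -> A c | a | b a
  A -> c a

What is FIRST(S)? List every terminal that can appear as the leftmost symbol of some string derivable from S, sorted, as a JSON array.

FIRST sets, iterate to fixpoint:
[1]
  A via A→c a: +{c}
  S via S→A c: +{c}
  S via S→a: +{a}
  S via S→b a: +{b}
  FIRST[S]={a,b,c}  FIRST[A]={c}
[2] done
  FIRST[S]={a,b,c}  FIRST[A]={c}

FIRST(S) = ["a", "b", "c"]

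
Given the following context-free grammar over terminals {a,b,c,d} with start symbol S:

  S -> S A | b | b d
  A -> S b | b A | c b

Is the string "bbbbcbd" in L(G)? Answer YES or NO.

Convert to CNF:
  S -> S A | T0 T2 | b
  A -> S T0 | T0 A | T1 T0
  T0 -> b
  T1 -> c
  T2 -> d

CYK table (by increasing span):
  T[0,0] 'b' = {S,T0}  orig:{S}
  T[1,1] 'b' = {S,T0}  orig:{S}
  T[2,2] 'b' = {S,T0}  orig:{S}
  T[3,3] 'b' = {S,T0}  orig:{S}
  T[4,4] 'c' = {T1}  orig:{}
  T[5,5] 'b' = {S,T0}  orig:{S}
  T[6,6] 'd' = {T2}  orig:{}
  T[0,1] 'bb' = {A}
  T[1,2] 'bb' = {A}
  T[2,3] 'bb' = {A}
  T[3,4] 'bc' = ∅
  T[4,5] 'cb' = {A}
  T[5,6] 'bd' = {S}
  T[0,2] 'bbb' = {A,S}
  T[1,3] 'bbb' = {A,S}
  T[2,4] 'bbc' = ∅
  T[3,5] 'bcb' = {A,S}
  T[4,6] 'cbd' = ∅
  T[0,3] 'bbbb' = {A,S}
  T[1,4] 'bbbc' = ∅
  T[2,5] 'bbcb' = {A,S}
  T[3,6] 'bcbd' = ∅
  T[0,4] 'bbbbc' = ∅
  T[1,5] 'bbbcb' = {A,S}
  T[2,6] 'bbcbd' = ∅
  T[0,5] 'bbbbcb' = {A,S}
  T[1,6] 'bbbcbd' = ∅
  T[0,6] 'bbbbcbd' = ∅

S ∉ T[0,6] ⇒ NO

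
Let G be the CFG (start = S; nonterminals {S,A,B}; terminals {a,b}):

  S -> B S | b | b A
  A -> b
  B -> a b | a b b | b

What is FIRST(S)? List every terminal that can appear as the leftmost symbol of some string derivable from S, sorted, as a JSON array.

Compute FIRST by fixpoint:
round 1:
  A via A→b: +{b}
  B via B→a b: +{a}
  B via B→b: +{b}
  S via S→B S: +{a,b}
  S: {a,b}  A: {b}  B: {a,b}
round 2: (stable)
  S: {a,b}  A: {b}  B: {a,b}

FIRST(S) = ["a", "b"]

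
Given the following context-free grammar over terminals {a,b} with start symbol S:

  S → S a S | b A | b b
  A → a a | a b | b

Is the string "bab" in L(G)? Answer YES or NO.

Convert to CNF:
  S -> S X2 | T1 A | T1 T1
  A -> T0 T0 | T0 T1 | b
  T0 -> a
  T1 -> b
  X2 -> T0 S

Fill CYK table bottom-up:
  cell(0,0) b: {A,T1}  orig:{A}
  cell(1,1) a: {T0}  orig:{}
  cell(2,2) b: {A,T1}  orig:{A}
  cell(0,1) ba: ∅
  cell(1,2) ab: {A}
  cell(0,2) bab: {S}

S ∈ T[0,2] ⇒ YES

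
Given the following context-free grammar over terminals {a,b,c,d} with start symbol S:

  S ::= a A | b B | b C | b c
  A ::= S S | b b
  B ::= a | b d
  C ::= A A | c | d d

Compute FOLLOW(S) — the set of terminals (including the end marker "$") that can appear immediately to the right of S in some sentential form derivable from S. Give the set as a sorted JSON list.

FIRST iteration:
iter 1:
  A via A→b b: +{b}
  B via B→a: +{a}
  B via B→b d: +{b}
  C via C→A A: +{b}
  C via C→c: +{c}
  C via C→d d: +{d}
  S via S→a A: +{a}
  S via S→b B: +{b}
  FIRST(S)={a,b}  FIRST(A)={b}  FIRST(B)={a,b}  FIRST(C)={b,c,d}
iter 2:
  A via A→S S: +{a}
  C via C→A A: +{a}
  FIRST(S)={a,b}  FIRST(A)={a,b}  FIRST(B)={a,b}  FIRST(C)={a,b,c,d}
iter 3: — fixpoint
  FIRST(S)={a,b}  FIRST(A)={a,b}  FIRST(B)={a,b}  FIRST(C)={a,b,c,d}

FOLLOW sets:
initialize: $ ∈ FOLLOW(S)
[1]
  A→S S: FOLLOW(S) ⊇ FIRST(S) = {a,b}; new: +{a,b}
  C→A A: FOLLOW(A) ⊇ FIRST(A) = {a,b}; new: +{a,b}
  S→a A: FOLLOW(A) ⊇ FOLLOW(S) ⊇ {$,a,b}; new: +{$}
  S→b B: FOLLOW(B) ⊇ FOLLOW(S) ⊇ {$,a,b}; new: +{$,a,b}
  S→b C: FOLLOW(C) ⊇ FOLLOW(S) ⊇ {$,a,b}; new: +{$,a,b}
  S: {$,a,b}  A: {$,a,b}  B: {$,a,b}  C: {$,a,b}
[2] done
  S: {$,a,b}  A: {$,a,b}  B: {$,a,b}  C: {$,a,b}

FOLLOW(S) = ["$", "a", "b"]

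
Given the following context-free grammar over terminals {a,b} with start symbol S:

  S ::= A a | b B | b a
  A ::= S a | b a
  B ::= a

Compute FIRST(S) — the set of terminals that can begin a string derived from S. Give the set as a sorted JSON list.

Compute FIRST by fixpoint:
[1]
  A via A→b a: +{b}
  B via B→a: +{a}
  S via S→A a: +{b}
  FIRST(S)={b}  FIRST(A)={b}  FIRST(B)={a}
[2] (no change)
  FIRST(S)={b}  FIRST(A)={b}  FIRST(B)={a}

FIRST(S) = ["b"]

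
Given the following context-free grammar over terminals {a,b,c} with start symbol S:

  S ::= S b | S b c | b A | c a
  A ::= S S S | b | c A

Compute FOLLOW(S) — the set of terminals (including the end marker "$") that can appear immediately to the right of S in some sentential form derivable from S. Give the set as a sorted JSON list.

FIRST iteration:
iter 1:
  A via A→b: +{b}
  A via A→c A: +{c}
  S via S→b A: +{b}
  S via S→c a: +{c}
  FIRST[S]={b,c}  FIRST[A]={b,c}
iter 2: (no change)
  FIRST[S]={b,c}  FIRST[A]={b,c}

FOLLOW sets:
FOLLOW(S) := {$}
[1]
  A→S S S: FOLLOW(S) ⊇ FIRST(S) = {b,c}; new: +{b,c}
  S→b A: FOLLOW(A) ⊇ FOLLOW(S) ⊇ {$,b,c}; new: +{$,b,c}
  FOLLOW[S]={$,b,c}  FOLLOW[A]={$,b,c}
[2] (no change)
  FOLLOW[S]={$,b,c}  FOLLOW[A]={$,b,c}

FOLLOW(S) = ["$", "b", "c"]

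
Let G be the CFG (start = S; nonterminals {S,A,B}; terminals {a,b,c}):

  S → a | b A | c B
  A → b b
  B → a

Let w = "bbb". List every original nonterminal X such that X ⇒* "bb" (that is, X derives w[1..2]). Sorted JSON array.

CNF form of G:
  S -> T0 A | T1 B | a
  A -> T0 T0
  B -> a
  T0 -> b
  T1 -> c

CYK fill — only the sub-triangle for w[1..2]:
  cell(1,1) b: {T0}  orig:{}
  cell(2,2) b: {T0}  orig:{}
  cell(1,2) bb: {A}

Original NTs in T[1,2] deriving "bb": ["A"]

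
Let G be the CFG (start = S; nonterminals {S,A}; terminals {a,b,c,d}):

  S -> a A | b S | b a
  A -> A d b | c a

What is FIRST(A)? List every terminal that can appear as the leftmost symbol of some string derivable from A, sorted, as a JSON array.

FIRST iteration:
iter 1:
  A via A→c a: +{c}
  S via S→a A: +{a}
  S via S→b S: +{b}
  FIRST[S]={a,b}  FIRST[A]={c}
iter 2: (no change)
  FIRST[S]={a,b}  FIRST[A]={c}

FIRST(A) = ["c"]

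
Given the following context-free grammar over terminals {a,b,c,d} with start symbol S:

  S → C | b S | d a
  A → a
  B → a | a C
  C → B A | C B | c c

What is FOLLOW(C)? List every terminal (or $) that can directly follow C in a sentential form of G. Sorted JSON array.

Compute FIRST by fixpoint:
[1]
  A via A→a: +{a}
  B via B→a: +{a}
  C via C→B A: +{a}
  C via C→c c: +{c}
  S via S→C: +{a,c}
  S via S→b S: +{b}
  S via S→d a: +{d}
  FIRST[S]={a,b,c,d}  FIRST[A]={a}  FIRST[B]={a}  FIRST[C]={a,c}
[2] — fixpoint
  FIRST[S]={a,b,c,d}  FIRST[A]={a}  FIRST[B]={a}  FIRST[C]={a,c}

FOLLOW iteration:
initialize: $ ∈ FOLLOW(S)
pass 1:
  C→B A: FOLLOW(B) ⊇ FIRST(A) = {a}; new: +{a}
  C→C B: FOLLOW(C) ⊇ FIRST(B) = {a}; new: +{a}
  S→C: FOLLOW(C) ⊇ FOLLOW(S) ⊇ {$}; new: +{$}
  FOLLOW(S)={$}  FOLLOW(A)={}  FOLLOW(B)={a}  FOLLOW(C)={$,a}
pass 2:
  C→B A: FOLLOW(A) ⊇ FOLLOW(C) ⊇ {$,a}; new: +{$,a}
  C→C B: FOLLOW(B) ⊇ FOLLOW(C) ⊇ {$,a}; new: +{$}
  FOLLOW(S)={$}  FOLLOW(A)={$,a}  FOLLOW(B)={$,a}  FOLLOW(C)={$,a}
pass 3: (no change)
  FOLLOW(S)={$}  FOLLOW(A)={$,a}  FOLLOW(B)={$,a}  FOLLOW(C)={$,a}

FOLLOW(C) = ["$", "a"]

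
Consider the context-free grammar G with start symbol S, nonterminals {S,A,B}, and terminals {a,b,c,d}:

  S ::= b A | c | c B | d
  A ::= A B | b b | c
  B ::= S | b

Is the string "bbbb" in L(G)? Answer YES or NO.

CNF form of G:
  S -> T0 A | T1 B | c | d
  A -> A B | T0 T0 | c
  B -> T0 A | T1 B | b | c | d
  T0 -> b
  T1 -> c

Fill CYK table bottom-up:
  cell(0,0) b: {B,T0}  orig:{B}
  cell(1,1) b: {B,T0}  orig:{B}
  cell(2,2) b: {B,T0}  orig:{B}
  cell(3,3) b: {B,T0}  orig:{B}
  cell(0,1) bb: {A}
  cell(1,2) bb: {A}
  cell(2,3) bb: {A}
  cell(0,2) bbb: {A,B,S}
  cell(1,3) bbb: {A,B,S}
  cell(0,3) bbbb: {A,B,S}

S ∈ T[0,3] ⇒ YES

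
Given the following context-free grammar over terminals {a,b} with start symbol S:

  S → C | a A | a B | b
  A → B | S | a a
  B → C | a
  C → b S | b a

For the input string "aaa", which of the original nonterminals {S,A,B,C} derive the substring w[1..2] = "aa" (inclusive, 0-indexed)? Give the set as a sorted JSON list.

Convert to CNF:
  S -> T0 A | T0 B | T1 S | T1 T0 | b
  A -> T0 A | T0 B | T0 T0 | T1 S | T1 T0 | a | b
  B -> T1 S | T1 T0 | a
  C -> T1 S | T1 T0
  T0 -> a
  T1 -> b

Fill CYK table bottom-up — only the sub-triangle for w[1..2]:
  [1..1]={A,B,T0}  "a"  orig:{A,B}
  [2..2]={A,B,T0}  "a"  orig:{A,B}
  [1..2]={A,S}  "aa"

Original NTs in T[1,2] deriving "aa": ["A", "S"]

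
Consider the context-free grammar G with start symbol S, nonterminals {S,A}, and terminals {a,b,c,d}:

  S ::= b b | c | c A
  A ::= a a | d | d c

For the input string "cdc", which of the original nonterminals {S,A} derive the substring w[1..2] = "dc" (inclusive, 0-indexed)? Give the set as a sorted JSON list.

Convert to CNF:
  S -> T2 A | T3 T3 | c
  A -> T0 T0 | T1 T2 | d
  T0 -> a
  T1 -> d
  T2 -> c
  T3 -> b

Fill CYK table bottom-up (cells [i..j] with 1 ≤ i ≤ j ≤ 2 only):
  cell(1,1) d: {A,T1}  orig:{A}
  cell(2,2) c: {S,T2}  orig:{S}
  cell(1,2) dc: {A}

Original NTs in T[1,2] deriving "dc": ["A"]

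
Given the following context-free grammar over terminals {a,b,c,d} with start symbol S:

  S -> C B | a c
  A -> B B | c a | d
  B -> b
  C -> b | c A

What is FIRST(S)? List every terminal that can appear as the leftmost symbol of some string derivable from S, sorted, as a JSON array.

FIRST sets, iterate to fixpoint:
round 1:
  A via A→c a: +{c}
  A via A→d: +{d}
  B via B→b: +{b}
  C via C→b: +{b}
  C via C→c A: +{c}
  S via S→C B: +{b,c}
  S via S→a c: +{a}
  FIRST[S]={a,b,c}  FIRST[A]={c,d}  FIRST[B]={b}  FIRST[C]={b,c}
round 2:
  A via A→B B: +{b}
  FIRST[S]={a,b,c}  FIRST[A]={b,c,d}  FIRST[B]={b}  FIRST[C]={b,c}
round 3: (stable)
  FIRST[S]={a,b,c}  FIRST[A]={b,c,d}  FIRST[B]={b}  FIRST[C]={b,c}

FIRST(S) = ["a", "b", "c"]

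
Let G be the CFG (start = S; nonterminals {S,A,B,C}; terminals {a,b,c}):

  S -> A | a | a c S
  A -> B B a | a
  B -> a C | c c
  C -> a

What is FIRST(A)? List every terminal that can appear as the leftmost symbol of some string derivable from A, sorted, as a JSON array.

Compute FIRST by fixpoint:
iter 1:
  A via A→a: +{a}
  B via B→a C: +{a}
  B via B→c c: +{c}
  C via C→a: +{a}
  S via S→A: +{a}
  S: {a}  A: {a}  B: {a,c}  C: {a}
iter 2:
  A via A→B B a: +{c}
  S via S→A: +{c}
  S: {a,c}  A: {a,c}  B: {a,c}  C: {a}
iter 3: (stable)
  S: {a,c}  A: {a,c}  B: {a,c}  C: {a}

FIRST(A) = ["a", "c"]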